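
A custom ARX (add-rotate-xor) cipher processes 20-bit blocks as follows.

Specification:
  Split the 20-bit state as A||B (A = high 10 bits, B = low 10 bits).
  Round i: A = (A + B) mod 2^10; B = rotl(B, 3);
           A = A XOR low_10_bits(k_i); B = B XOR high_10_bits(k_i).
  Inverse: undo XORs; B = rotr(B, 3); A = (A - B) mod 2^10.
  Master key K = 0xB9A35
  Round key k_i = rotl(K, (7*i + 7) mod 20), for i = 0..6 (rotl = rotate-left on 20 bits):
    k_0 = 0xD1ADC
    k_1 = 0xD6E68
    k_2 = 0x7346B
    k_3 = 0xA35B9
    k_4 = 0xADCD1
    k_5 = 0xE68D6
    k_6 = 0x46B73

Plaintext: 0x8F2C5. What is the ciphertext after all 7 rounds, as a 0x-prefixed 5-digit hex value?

0x80475

s_0 = plaintext = 0x8F2C5
s_1 = Round(s_0, k_0) = 0xF756B
s_2 = Round(s_1, k_1) = 0xC8001
s_3 = Round(s_2, k_2) = 0xD29C5
s_4 = Round(s_3, k_3) = 0x2D8A6
s_5 = Round(s_4, k_4) = 0x63786
s_6 = Round(s_5, k_5) = 0x717AD
s_7 = Round(s_6, k_6) = 0x80475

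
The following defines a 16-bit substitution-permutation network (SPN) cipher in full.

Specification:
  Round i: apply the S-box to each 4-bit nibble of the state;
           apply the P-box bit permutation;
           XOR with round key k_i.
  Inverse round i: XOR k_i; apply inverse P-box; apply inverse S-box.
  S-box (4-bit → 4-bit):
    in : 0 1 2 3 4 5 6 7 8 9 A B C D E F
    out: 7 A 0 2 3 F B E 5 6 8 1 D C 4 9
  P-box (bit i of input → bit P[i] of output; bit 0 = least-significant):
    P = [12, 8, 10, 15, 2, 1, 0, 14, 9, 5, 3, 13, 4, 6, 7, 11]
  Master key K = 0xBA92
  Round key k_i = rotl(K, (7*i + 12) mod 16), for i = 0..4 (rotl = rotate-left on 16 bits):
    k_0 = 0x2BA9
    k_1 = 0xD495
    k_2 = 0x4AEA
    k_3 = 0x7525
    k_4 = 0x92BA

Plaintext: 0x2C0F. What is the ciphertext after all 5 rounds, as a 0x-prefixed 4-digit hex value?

s_0 = plaintext = 0x2C0F
s_1 = Round(s_0, k_0) = 0x99A6
s_2 = Round(s_1, k_1) = 0x057D
s_3 = Round(s_2, k_2) = 0xAC11
s_4 = Round(s_3, k_3) = 0x9E2F
s_5 = Round(s_4, k_4) = 0x0272

0x0272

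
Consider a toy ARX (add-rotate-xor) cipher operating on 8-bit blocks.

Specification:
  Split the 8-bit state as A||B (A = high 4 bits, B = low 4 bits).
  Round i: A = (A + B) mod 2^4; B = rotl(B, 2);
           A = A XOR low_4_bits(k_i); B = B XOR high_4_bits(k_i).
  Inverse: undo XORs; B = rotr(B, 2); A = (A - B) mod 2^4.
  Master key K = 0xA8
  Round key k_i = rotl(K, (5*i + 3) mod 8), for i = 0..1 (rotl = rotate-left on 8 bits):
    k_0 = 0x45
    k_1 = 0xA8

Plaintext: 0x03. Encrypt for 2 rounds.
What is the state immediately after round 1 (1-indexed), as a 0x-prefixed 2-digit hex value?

0x68

s_0 = plaintext = 0x03
s_1 = Round(s_0, k_0) = 0x68
s_2 = Round(s_1, k_1) = 0x68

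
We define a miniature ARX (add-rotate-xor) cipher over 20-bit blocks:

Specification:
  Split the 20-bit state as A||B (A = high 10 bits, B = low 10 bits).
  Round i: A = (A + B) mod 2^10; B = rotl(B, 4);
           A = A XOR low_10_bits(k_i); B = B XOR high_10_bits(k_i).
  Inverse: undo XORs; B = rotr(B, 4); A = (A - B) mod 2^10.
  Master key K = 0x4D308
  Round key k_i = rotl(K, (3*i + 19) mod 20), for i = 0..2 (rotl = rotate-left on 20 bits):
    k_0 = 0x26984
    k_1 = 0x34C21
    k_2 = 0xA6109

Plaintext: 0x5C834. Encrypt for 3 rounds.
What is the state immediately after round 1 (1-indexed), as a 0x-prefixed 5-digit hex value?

s_0 = plaintext = 0x5C834
s_1 = Round(s_0, k_0) = 0x08BDA
s_2 = Round(s_1, k_1) = 0xF757C
s_3 = Round(s_2, k_2) = 0x1415D

0x08BDA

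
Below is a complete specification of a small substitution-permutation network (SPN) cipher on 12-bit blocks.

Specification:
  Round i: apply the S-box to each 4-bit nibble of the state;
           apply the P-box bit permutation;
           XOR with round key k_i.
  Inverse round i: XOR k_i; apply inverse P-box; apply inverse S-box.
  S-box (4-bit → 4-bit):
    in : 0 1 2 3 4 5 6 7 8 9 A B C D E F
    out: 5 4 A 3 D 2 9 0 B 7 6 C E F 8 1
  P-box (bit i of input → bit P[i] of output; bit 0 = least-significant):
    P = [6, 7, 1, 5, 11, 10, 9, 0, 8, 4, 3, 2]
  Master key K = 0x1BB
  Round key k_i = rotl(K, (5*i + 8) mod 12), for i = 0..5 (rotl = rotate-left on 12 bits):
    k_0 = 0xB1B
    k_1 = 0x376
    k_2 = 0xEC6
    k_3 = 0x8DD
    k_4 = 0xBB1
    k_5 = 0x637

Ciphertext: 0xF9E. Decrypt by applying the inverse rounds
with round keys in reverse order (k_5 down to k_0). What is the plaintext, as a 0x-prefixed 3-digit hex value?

0x8CB

s_0 = ciphertext = 0xF9E
s_1 = InvRound(s_0, k_5) = 0x062
s_2 = InvRound(s_1, k_4) = 0x349
s_3 = InvRound(s_2, k_3) = 0x805
s_4 = InvRound(s_3, k_2) = 0x7C9
s_5 = InvRound(s_4, k_1) = 0xC2C
s_6 = InvRound(s_5, k_0) = 0x8CB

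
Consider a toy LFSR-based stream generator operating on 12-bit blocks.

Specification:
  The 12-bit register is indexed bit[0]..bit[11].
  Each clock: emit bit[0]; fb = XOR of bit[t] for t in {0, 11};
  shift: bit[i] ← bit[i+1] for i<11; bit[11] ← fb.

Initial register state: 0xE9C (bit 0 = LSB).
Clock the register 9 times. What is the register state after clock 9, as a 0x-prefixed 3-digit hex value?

0xC5F

reg_0 = 0xE9C
clock 1: out=0, reg = 0xF4E
clock 2: out=0, reg = 0xFA7
clock 3: out=1, reg = 0x7D3
clock 4: out=1, reg = 0xBE9
clock 5: out=1, reg = 0x5F4
clock 6: out=0, reg = 0x2FA
clock 7: out=0, reg = 0x17D
clock 8: out=1, reg = 0x8BE
clock 9: out=0, reg = 0xC5F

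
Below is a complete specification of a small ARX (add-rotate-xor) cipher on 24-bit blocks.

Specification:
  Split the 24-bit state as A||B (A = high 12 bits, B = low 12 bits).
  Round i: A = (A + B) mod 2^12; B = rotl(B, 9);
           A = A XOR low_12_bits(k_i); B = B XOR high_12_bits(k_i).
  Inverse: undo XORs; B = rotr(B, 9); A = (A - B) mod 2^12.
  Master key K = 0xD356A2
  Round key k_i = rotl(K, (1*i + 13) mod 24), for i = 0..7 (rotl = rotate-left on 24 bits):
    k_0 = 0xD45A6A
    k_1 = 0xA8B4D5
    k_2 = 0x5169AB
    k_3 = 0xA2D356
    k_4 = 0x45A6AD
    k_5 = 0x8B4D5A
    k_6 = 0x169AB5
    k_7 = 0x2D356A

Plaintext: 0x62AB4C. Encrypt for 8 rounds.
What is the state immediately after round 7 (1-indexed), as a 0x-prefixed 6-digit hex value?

s_0 = plaintext = 0x62AB4C
s_1 = Round(s_0, k_0) = 0xB1C42C
s_2 = Round(s_1, k_1) = 0xB9D20E
s_3 = Round(s_2, k_2) = 0x400957
s_4 = Round(s_3, k_3) = 0xE01507
s_5 = Round(s_4, k_4) = 0x5A5AFA
s_6 = Round(s_5, k_5) = 0xDC5DEB
s_7 = Round(s_6, k_6) = 0x1056D4
s_8 = Round(s_7, k_7) = 0x2B3A09

0x1056D4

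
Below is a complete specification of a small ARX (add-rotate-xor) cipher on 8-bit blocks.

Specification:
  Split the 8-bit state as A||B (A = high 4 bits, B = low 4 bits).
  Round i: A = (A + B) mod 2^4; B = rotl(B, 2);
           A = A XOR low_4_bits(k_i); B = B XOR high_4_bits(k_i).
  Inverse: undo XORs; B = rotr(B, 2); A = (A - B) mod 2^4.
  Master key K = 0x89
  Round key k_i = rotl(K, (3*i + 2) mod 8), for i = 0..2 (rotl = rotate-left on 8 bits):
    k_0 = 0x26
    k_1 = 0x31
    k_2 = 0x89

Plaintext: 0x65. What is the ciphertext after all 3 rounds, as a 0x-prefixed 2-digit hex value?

s_0 = plaintext = 0x65
s_1 = Round(s_0, k_0) = 0xD7
s_2 = Round(s_1, k_1) = 0x5E
s_3 = Round(s_2, k_2) = 0xA3

0xA3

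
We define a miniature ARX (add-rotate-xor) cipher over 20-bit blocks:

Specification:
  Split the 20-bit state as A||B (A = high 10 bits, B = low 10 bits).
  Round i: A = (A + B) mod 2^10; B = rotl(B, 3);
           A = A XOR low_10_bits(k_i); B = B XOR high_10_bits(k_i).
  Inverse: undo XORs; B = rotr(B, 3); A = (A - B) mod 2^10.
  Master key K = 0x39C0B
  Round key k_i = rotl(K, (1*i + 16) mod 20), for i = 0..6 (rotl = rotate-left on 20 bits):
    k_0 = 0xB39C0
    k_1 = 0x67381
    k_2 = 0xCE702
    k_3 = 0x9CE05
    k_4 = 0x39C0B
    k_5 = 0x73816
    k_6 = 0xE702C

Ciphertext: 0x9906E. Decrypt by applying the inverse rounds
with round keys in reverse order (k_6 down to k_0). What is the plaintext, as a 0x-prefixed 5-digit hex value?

s_0 = ciphertext = 0x9906E
s_1 = InvRound(s_0, k_6) = 0x3297E
s_2 = InvRound(s_1, k_5) = 0x31816
s_3 = InvRound(s_2, k_4) = 0x0BC9E
s_4 = InvRound(s_3, k_3) = 0xD36DD
s_5 = InvRound(s_4, k_2) = 0x84E3C
s_6 = InvRound(s_5, k_1) = 0x47874
s_7 = InvRound(s_6, k_0) = 0xE1D57

0xE1D57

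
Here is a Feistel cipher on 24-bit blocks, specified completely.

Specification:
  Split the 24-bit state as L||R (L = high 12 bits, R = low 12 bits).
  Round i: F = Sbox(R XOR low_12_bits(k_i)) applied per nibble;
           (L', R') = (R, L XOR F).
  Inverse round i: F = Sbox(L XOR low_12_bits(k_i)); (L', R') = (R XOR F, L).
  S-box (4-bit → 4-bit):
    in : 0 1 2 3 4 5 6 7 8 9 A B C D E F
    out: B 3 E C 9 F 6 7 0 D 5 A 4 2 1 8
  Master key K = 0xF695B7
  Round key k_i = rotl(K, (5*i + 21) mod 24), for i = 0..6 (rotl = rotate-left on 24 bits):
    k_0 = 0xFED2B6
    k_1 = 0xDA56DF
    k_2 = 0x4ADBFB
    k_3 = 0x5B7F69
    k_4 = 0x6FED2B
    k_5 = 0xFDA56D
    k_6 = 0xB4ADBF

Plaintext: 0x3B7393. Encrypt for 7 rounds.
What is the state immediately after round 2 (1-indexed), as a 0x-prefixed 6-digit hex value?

0x058594

s_0 = plaintext = 0x3B7393
s_1 = Round(s_0, k_0) = 0x393058
s_2 = Round(s_1, k_1) = 0x058594
s_3 = Round(s_2, k_2) = 0x594130
s_4 = Round(s_3, k_3) = 0x130469
s_5 = Round(s_4, k_4) = 0x469CAE
s_6 = Round(s_5, k_5) = 0xCAE925
s_7 = Round(s_6, k_6) = 0x92557B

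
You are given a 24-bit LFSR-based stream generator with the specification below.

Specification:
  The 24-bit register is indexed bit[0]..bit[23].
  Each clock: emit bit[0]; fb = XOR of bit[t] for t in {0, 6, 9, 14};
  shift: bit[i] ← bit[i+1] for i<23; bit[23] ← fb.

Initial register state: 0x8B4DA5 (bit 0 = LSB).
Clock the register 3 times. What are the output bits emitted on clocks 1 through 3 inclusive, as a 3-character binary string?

101

reg_0 = 0x8B4DA5
clock 1: out=1, reg = 0x45A6D2
clock 2: out=0, reg = 0x22D369
clock 3: out=1, reg = 0x1169B4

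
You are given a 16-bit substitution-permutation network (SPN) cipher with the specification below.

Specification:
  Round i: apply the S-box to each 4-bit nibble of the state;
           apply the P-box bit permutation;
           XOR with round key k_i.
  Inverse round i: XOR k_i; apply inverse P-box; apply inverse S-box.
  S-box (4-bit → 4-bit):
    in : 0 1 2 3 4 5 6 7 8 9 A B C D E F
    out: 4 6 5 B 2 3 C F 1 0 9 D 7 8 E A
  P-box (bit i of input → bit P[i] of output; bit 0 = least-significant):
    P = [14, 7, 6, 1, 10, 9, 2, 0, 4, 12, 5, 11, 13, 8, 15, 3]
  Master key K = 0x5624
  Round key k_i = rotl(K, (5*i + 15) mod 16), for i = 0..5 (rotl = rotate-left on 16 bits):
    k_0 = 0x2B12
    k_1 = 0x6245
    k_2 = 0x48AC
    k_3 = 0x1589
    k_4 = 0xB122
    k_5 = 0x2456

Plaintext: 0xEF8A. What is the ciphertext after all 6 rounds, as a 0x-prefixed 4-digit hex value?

s_0 = plaintext = 0xEF8A
s_1 = Round(s_0, k_0) = 0xF618
s_2 = Round(s_1, k_1) = 0x2969
s_3 = Round(s_2, k_2) = 0xE8A9
s_4 = Round(s_3, k_3) = 0x9090
s_5 = Round(s_4, k_4) = 0xB142
s_6 = Round(s_5, k_5) = 0xD63E

0xD63E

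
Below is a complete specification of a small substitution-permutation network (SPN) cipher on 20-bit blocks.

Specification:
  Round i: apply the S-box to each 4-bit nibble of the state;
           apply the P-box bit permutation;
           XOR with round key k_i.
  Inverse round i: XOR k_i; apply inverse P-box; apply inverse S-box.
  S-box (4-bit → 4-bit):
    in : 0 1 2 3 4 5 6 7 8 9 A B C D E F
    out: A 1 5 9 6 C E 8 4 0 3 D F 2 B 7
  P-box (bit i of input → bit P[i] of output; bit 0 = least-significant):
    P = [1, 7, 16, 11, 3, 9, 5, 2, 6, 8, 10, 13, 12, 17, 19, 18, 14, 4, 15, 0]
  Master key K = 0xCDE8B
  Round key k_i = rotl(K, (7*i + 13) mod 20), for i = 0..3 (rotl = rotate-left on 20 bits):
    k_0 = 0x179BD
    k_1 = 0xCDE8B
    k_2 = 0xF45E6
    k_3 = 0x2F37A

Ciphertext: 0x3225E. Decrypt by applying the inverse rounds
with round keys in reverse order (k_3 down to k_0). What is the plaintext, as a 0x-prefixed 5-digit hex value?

s_0 = ciphertext = 0x3225E
s_1 = InvRound(s_0, k_3) = 0x21D58
s_2 = InvRound(s_1, k_2) = 0xAB9BC
s_3 = InvRound(s_2, k_1) = 0xE0661
s_4 = InvRound(s_3, k_0) = 0xACCE6

0xACCE6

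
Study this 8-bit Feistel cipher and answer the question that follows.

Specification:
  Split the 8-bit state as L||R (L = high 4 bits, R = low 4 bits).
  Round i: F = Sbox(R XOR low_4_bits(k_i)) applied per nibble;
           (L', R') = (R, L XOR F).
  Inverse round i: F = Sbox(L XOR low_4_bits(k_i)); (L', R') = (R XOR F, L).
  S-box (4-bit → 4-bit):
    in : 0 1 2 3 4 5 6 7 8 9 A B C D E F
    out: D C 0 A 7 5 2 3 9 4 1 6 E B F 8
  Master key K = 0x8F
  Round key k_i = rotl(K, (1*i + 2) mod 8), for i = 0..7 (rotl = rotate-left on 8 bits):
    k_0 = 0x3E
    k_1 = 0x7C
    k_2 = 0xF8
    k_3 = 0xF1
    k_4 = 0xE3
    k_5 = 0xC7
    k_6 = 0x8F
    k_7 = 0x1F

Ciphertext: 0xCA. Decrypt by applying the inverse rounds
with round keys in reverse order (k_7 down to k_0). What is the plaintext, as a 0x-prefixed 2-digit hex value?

0xFC

s_0 = ciphertext = 0xCA
s_1 = InvRound(s_0, k_7) = 0x0C
s_2 = InvRound(s_1, k_6) = 0x40
s_3 = InvRound(s_2, k_5) = 0xA4
s_4 = InvRound(s_3, k_4) = 0x0A
s_5 = InvRound(s_4, k_3) = 0x60
s_6 = InvRound(s_5, k_2) = 0xF6
s_7 = InvRound(s_6, k_1) = 0xCF
s_8 = InvRound(s_7, k_0) = 0xFC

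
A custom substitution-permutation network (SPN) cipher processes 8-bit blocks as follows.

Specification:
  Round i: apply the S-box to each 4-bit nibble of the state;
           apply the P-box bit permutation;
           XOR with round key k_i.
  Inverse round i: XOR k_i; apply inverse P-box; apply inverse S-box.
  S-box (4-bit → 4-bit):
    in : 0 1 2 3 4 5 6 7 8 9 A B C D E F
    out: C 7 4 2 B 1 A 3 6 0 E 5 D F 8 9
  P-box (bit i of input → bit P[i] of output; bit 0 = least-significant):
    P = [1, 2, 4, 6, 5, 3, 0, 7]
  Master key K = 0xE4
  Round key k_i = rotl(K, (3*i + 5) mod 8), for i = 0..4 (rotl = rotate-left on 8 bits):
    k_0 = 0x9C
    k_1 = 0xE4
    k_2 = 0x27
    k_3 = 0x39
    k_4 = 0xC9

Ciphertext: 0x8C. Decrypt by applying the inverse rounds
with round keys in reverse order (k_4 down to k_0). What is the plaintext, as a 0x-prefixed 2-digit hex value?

0xC1

s_0 = ciphertext = 0x8C
s_1 = InvRound(s_0, k_4) = 0x26
s_2 = InvRound(s_1, k_3) = 0x81
s_3 = InvRound(s_2, k_2) = 0xF7
s_4 = InvRound(s_3, k_1) = 0x2B
s_5 = InvRound(s_4, k_0) = 0xC1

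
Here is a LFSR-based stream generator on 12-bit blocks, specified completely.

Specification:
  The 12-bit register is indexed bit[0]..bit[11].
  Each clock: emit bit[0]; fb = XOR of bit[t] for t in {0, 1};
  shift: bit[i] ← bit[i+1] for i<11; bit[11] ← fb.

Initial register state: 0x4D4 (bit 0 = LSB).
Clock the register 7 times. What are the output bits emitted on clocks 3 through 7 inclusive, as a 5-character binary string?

10101

reg_0 = 0x4D4
clock 1: out=0, reg = 0x26A
clock 2: out=0, reg = 0x935
clock 3: out=1, reg = 0xC9A
clock 4: out=0, reg = 0xE4D
clock 5: out=1, reg = 0xF26
clock 6: out=0, reg = 0xF93
clock 7: out=1, reg = 0x7C9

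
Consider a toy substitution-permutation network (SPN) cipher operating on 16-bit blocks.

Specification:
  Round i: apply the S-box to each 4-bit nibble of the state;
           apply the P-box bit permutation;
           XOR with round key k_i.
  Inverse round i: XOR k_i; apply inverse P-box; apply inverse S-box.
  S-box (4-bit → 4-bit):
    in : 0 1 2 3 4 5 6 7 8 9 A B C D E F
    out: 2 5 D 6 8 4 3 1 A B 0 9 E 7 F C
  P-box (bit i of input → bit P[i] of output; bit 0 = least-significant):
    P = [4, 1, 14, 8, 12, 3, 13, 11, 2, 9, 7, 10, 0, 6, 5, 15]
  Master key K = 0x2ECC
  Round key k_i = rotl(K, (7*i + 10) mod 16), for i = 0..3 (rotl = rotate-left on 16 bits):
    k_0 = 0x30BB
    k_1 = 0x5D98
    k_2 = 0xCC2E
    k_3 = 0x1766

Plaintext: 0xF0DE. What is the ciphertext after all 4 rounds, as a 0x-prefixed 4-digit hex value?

s_0 = plaintext = 0xF0DE
s_1 = Round(s_0, k_0) = 0xC381
s_2 = Round(s_1, k_1) = 0x9760
s_3 = Round(s_2, k_2) = 0x5C61
s_4 = Round(s_3, k_3) = 0x41DE

0x41DE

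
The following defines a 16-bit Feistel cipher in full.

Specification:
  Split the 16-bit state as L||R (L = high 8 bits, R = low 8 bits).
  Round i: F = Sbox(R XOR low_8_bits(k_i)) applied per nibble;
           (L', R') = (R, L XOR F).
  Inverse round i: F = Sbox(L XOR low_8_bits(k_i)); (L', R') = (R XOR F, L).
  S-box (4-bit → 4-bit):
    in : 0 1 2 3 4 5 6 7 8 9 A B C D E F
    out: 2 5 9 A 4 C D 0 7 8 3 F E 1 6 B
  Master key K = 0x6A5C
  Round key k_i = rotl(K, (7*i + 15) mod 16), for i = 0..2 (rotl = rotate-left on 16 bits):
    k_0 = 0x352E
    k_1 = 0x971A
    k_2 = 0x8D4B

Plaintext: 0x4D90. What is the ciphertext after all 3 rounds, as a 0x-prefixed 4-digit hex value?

s_0 = plaintext = 0x4D90
s_1 = Round(s_0, k_0) = 0x90BB
s_2 = Round(s_1, k_1) = 0xBBA5
s_3 = Round(s_2, k_2) = 0xA5DD

0xA5DD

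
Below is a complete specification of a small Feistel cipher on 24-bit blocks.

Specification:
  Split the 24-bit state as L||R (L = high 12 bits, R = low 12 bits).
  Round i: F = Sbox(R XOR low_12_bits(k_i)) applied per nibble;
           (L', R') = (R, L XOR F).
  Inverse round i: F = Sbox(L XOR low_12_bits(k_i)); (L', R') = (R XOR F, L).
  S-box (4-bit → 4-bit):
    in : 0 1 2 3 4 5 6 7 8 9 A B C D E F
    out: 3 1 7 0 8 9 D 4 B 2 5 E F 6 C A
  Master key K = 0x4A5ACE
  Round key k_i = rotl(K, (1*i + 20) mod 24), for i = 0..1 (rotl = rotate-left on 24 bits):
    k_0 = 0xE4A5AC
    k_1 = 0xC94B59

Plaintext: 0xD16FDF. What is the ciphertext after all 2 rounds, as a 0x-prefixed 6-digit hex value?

s_0 = plaintext = 0xD16FDF
s_1 = Round(s_0, k_0) = 0xFDF856
s_2 = Round(s_1, k_1) = 0x856FE5

0x856FE5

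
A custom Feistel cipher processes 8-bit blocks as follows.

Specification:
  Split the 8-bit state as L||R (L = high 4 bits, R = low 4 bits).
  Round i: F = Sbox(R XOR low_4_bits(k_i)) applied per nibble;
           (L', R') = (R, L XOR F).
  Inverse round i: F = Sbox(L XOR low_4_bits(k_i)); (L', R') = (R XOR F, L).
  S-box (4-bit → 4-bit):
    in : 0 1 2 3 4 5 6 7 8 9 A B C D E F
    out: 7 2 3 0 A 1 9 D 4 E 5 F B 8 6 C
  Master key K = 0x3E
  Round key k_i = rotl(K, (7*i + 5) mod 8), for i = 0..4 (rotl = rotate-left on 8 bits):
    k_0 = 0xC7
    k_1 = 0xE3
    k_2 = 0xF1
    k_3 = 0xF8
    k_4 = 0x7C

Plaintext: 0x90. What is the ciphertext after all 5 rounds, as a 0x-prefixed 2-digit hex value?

s_0 = plaintext = 0x90
s_1 = Round(s_0, k_0) = 0x04
s_2 = Round(s_1, k_1) = 0x4D
s_3 = Round(s_2, k_2) = 0xDF
s_4 = Round(s_3, k_3) = 0xF0
s_5 = Round(s_4, k_4) = 0x04

0x04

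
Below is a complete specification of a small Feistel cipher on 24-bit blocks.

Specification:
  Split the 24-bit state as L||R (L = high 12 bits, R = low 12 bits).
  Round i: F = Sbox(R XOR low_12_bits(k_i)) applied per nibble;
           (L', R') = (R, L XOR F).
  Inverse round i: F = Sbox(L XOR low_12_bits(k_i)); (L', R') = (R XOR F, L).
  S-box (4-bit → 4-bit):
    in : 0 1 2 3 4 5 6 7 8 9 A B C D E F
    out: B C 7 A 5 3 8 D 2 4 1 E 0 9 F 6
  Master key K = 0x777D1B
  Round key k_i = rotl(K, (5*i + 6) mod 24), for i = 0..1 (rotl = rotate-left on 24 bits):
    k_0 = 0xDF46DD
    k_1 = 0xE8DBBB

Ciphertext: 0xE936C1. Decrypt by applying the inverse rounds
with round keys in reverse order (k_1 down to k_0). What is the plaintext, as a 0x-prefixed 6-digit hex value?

0x41C5B3

s_0 = ciphertext = 0xE936C1
s_1 = InvRound(s_0, k_1) = 0x5B3E93
s_2 = InvRound(s_1, k_0) = 0x41C5B3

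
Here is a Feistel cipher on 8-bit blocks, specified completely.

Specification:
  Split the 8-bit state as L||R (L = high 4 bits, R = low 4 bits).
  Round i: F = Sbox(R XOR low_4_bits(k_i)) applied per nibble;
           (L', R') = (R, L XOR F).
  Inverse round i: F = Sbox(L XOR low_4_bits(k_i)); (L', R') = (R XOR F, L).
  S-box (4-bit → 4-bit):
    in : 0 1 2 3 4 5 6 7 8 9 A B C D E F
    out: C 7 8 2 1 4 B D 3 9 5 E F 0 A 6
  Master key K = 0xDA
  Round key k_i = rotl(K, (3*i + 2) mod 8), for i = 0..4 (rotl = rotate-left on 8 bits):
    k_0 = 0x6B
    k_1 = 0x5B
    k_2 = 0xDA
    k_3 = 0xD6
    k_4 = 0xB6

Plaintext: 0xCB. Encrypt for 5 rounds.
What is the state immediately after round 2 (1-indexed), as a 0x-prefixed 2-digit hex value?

0x05

s_0 = plaintext = 0xCB
s_1 = Round(s_0, k_0) = 0xB0
s_2 = Round(s_1, k_1) = 0x05
s_3 = Round(s_2, k_2) = 0x56
s_4 = Round(s_3, k_3) = 0x69
s_5 = Round(s_4, k_4) = 0x90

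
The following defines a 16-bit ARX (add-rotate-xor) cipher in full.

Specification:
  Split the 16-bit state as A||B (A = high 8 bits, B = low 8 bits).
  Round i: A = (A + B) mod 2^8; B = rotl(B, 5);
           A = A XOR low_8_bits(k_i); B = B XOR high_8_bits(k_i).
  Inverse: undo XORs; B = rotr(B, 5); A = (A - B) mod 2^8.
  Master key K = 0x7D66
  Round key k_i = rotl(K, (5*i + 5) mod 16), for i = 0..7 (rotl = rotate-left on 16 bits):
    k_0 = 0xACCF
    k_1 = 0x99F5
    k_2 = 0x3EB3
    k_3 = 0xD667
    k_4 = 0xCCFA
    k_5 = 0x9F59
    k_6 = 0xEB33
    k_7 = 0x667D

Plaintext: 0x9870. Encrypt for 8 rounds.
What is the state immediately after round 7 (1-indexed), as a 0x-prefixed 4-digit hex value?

s_0 = plaintext = 0x9870
s_1 = Round(s_0, k_0) = 0xC7A2
s_2 = Round(s_1, k_1) = 0x9CCD
s_3 = Round(s_2, k_2) = 0xDA87
s_4 = Round(s_3, k_3) = 0x0626
s_5 = Round(s_4, k_4) = 0xD608
s_6 = Round(s_5, k_5) = 0x879E
s_7 = Round(s_6, k_6) = 0x1638
s_8 = Round(s_7, k_7) = 0x3361

0x1638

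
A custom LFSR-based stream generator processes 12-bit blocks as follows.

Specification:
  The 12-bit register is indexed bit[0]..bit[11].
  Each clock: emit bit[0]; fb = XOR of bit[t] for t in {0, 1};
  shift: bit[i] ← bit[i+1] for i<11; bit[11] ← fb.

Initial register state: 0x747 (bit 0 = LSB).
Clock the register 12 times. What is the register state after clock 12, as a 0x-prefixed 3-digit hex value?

reg_0 = 0x747
clock 1: out=1, reg = 0x3A3
clock 2: out=1, reg = 0x1D1
clock 3: out=1, reg = 0x8E8
clock 4: out=0, reg = 0x474
clock 5: out=0, reg = 0x23A
clock 6: out=0, reg = 0x91D
clock 7: out=1, reg = 0xC8E
clock 8: out=0, reg = 0xE47
clock 9: out=1, reg = 0x723
clock 10: out=1, reg = 0x391
clock 11: out=1, reg = 0x9C8
clock 12: out=0, reg = 0x4E4

0x4E4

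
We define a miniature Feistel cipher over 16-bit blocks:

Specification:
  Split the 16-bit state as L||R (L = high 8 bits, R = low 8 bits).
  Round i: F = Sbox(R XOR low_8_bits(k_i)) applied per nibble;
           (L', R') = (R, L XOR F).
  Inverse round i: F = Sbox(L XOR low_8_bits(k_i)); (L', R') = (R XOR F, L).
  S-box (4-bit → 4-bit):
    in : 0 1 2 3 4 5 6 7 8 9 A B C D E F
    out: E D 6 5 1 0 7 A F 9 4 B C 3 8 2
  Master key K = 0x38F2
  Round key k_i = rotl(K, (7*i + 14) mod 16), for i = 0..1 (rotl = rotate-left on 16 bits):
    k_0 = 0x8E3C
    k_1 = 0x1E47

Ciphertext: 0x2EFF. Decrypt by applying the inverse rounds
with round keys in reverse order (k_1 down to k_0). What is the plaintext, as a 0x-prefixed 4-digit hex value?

s_0 = ciphertext = 0x2EFF
s_1 = InvRound(s_0, k_1) = 0x862E
s_2 = InvRound(s_1, k_0) = 0x9A86

0x9A86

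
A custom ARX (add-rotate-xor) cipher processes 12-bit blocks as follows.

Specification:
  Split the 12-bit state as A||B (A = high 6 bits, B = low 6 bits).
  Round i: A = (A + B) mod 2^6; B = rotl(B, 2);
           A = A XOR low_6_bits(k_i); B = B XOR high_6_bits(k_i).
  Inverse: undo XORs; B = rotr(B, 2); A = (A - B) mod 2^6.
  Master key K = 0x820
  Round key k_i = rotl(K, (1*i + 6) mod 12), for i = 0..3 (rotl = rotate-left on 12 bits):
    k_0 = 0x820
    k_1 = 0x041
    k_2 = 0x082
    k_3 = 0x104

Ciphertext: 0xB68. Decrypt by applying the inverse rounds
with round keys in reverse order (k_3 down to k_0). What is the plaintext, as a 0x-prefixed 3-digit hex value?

0xC85

s_0 = ciphertext = 0xB68
s_1 = InvRound(s_0, k_3) = 0x78B
s_2 = InvRound(s_1, k_2) = 0x292
s_3 = InvRound(s_2, k_1) = 0x5F4
s_4 = InvRound(s_3, k_0) = 0xC85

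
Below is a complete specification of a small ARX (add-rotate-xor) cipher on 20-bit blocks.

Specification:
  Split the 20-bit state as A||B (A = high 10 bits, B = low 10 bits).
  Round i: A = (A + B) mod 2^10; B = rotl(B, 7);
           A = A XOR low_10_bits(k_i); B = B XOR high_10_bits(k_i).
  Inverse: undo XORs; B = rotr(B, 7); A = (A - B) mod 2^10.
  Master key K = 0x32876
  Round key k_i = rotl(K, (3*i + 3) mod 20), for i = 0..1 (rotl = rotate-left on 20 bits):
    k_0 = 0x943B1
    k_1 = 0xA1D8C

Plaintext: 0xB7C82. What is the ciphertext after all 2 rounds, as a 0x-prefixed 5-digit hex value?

0x672EF

s_0 = plaintext = 0xB7C82
s_1 = Round(s_0, k_0) = 0x34340
s_2 = Round(s_1, k_1) = 0x672EF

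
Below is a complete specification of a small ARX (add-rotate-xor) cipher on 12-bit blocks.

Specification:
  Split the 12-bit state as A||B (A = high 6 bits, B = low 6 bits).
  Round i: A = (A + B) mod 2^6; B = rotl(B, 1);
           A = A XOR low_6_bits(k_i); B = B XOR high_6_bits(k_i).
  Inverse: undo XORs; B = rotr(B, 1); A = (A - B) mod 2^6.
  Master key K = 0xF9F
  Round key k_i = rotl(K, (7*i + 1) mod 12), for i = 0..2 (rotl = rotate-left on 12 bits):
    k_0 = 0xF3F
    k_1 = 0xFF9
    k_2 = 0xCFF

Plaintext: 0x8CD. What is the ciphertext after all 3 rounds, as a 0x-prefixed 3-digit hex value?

0x056

s_0 = plaintext = 0x8CD
s_1 = Round(s_0, k_0) = 0x3E6
s_2 = Round(s_1, k_1) = 0x332
s_3 = Round(s_2, k_2) = 0x056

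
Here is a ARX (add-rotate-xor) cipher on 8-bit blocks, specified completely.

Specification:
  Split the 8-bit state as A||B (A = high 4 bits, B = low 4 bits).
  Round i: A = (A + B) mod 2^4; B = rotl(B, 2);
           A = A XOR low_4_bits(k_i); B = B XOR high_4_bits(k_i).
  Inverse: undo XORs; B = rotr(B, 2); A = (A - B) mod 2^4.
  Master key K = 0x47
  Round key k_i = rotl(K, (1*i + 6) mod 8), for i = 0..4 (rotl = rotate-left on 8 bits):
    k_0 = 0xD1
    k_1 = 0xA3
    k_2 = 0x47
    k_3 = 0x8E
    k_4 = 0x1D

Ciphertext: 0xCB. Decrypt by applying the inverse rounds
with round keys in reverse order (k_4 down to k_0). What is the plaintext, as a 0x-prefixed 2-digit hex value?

0xDE

s_0 = ciphertext = 0xCB
s_1 = InvRound(s_0, k_4) = 0x7A
s_2 = InvRound(s_1, k_3) = 0x18
s_3 = InvRound(s_2, k_2) = 0x33
s_4 = InvRound(s_3, k_1) = 0xA6
s_5 = InvRound(s_4, k_0) = 0xDE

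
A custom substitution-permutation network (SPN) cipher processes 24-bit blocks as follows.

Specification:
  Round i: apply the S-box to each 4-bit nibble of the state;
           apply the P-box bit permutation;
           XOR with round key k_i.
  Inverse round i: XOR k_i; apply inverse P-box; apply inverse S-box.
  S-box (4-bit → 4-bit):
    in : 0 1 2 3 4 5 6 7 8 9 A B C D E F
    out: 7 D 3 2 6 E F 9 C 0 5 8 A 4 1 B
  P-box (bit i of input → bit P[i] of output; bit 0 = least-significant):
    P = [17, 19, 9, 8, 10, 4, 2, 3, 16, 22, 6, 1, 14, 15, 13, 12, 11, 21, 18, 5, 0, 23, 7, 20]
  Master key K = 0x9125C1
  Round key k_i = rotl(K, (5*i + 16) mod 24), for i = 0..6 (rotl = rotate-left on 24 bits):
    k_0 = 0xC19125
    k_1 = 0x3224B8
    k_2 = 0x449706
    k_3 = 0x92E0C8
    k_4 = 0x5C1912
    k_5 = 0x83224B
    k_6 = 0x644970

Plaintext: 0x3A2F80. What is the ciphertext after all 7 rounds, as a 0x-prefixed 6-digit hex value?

s_0 = plaintext = 0x3A2F80
s_1 = Round(s_0, k_0) = 0x0E5B2B
s_2 = Round(s_1, k_1) = 0xB2992B
s_3 = Round(s_2, k_2) = 0x749A16
s_4 = Round(s_3, k_3) = 0xADE785
s_5 = Round(s_4, k_4) = 0x515A9D
s_6 = Round(s_5, k_5) = 0x1698AB
s_7 = Round(s_6, k_6) = 0x504497

0x504497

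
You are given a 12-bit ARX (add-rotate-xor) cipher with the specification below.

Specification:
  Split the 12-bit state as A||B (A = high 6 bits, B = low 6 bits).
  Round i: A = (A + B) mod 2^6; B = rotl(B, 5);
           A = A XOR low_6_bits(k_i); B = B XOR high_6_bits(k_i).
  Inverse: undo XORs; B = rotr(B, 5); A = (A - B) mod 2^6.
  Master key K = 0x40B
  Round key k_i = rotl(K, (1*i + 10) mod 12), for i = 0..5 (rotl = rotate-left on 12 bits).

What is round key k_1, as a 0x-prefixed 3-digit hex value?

0xA05

K = 0x40B
k_0 = rotl(K, (1*0+10) mod 12) = rotl(K, 10) = 0xD02
k_1 = rotl(K, (1*1+10) mod 12) = rotl(K, 11) = 0xA05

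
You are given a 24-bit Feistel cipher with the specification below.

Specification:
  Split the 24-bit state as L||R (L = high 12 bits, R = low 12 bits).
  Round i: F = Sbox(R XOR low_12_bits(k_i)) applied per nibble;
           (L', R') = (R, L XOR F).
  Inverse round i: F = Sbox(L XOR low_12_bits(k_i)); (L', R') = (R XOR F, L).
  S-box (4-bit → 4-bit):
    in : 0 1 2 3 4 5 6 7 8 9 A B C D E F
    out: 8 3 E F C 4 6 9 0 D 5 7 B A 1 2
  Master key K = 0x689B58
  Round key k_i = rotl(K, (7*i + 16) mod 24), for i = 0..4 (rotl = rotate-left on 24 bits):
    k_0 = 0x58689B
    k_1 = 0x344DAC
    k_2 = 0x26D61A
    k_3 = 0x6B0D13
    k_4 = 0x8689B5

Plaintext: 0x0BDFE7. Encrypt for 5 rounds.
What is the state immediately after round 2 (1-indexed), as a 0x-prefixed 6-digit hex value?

0x9263E2

s_0 = plaintext = 0x0BDFE7
s_1 = Round(s_0, k_0) = 0xFE7926
s_2 = Round(s_1, k_1) = 0x9263E2
s_3 = Round(s_2, k_2) = 0x3E2D06
s_4 = Round(s_3, k_3) = 0xD06BD6
s_5 = Round(s_4, k_4) = 0xBD6369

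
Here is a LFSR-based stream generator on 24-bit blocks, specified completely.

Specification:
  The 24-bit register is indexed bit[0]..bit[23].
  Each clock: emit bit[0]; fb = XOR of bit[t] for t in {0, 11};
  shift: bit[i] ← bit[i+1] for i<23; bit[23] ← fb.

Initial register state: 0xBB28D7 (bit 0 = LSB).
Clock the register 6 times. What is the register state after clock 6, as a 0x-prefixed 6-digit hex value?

0xCAECA3

reg_0 = 0xBB28D7
clock 1: out=1, reg = 0x5D946B
clock 2: out=1, reg = 0xAECA35
clock 3: out=1, reg = 0x57651A
clock 4: out=0, reg = 0x2BB28D
clock 5: out=1, reg = 0x95D946
clock 6: out=0, reg = 0xCAECA3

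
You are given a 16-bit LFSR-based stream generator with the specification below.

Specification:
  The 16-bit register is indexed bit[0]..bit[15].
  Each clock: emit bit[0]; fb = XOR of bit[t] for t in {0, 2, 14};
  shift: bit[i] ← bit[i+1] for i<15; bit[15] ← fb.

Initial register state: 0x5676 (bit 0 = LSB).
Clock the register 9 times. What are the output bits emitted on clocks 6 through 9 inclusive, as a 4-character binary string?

reg_0 = 0x5676
clock 1: out=0, reg = 0x2B3B
clock 2: out=1, reg = 0x959D
clock 3: out=1, reg = 0x4ACE
clock 4: out=0, reg = 0x2567
clock 5: out=1, reg = 0x12B3
clock 6: out=1, reg = 0x8959
clock 7: out=1, reg = 0xC4AC
clock 8: out=0, reg = 0x6256
clock 9: out=0, reg = 0x312B

1100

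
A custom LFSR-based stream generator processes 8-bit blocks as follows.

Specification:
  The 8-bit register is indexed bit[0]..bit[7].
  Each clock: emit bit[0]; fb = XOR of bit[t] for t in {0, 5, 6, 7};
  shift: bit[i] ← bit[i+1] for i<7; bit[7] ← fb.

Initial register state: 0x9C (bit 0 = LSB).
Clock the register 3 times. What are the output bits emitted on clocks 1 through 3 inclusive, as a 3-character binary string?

reg_0 = 0x9C
clock 1: out=0, reg = 0xCE
clock 2: out=0, reg = 0x67
clock 3: out=1, reg = 0xB3

001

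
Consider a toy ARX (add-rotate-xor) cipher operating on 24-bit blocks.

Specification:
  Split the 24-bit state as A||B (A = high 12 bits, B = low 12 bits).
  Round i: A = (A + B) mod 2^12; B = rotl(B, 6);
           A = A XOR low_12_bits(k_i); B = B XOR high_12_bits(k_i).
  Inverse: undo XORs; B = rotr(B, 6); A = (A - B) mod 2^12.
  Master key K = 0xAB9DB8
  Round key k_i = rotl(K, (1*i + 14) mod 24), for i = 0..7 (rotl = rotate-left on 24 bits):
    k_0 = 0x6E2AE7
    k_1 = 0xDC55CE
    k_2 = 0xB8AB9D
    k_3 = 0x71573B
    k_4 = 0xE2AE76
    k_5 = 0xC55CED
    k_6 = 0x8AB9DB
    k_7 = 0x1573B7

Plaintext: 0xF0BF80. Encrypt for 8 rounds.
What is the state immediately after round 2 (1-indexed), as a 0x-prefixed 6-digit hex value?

0xE86ADE

s_0 = plaintext = 0xF0BF80
s_1 = Round(s_0, k_0) = 0x46C6DC
s_2 = Round(s_1, k_1) = 0xE86ADE
s_3 = Round(s_2, k_2) = 0x2F9C21
s_4 = Round(s_3, k_3) = 0x821F65
s_5 = Round(s_4, k_4) = 0x9F0757
s_6 = Round(s_5, k_5) = 0xDAA988
s_7 = Round(s_6, k_6) = 0xEE9A8D
s_8 = Round(s_7, k_7) = 0xAC123D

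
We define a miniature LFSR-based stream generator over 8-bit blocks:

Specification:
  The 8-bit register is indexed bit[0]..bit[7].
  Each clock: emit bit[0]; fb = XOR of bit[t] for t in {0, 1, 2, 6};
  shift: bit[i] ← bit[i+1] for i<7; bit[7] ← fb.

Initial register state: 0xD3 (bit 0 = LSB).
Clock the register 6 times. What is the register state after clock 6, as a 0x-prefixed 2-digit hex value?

0xA7

reg_0 = 0xD3
clock 1: out=1, reg = 0xE9
clock 2: out=1, reg = 0x74
clock 3: out=0, reg = 0x3A
clock 4: out=0, reg = 0x9D
clock 5: out=1, reg = 0x4E
clock 6: out=0, reg = 0xA7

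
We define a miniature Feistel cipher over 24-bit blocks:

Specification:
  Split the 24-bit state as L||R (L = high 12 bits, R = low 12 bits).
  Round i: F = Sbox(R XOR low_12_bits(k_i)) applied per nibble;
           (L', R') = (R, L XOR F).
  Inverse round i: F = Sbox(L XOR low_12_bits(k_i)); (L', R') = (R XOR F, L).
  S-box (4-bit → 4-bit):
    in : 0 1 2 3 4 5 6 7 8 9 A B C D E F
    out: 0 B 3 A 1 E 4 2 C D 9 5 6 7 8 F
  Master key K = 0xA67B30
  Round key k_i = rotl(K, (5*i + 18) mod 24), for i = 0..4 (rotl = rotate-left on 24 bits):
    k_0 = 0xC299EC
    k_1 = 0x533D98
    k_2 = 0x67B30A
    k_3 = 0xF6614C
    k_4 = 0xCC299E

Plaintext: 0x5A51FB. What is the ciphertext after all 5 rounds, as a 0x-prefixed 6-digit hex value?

s_0 = plaintext = 0x5A51FB
s_1 = Round(s_0, k_0) = 0x1FB917
s_2 = Round(s_1, k_1) = 0x917034
s_3 = Round(s_2, k_2) = 0x0343BF
s_4 = Round(s_3, k_3) = 0x3BF3CE
s_5 = Round(s_4, k_4) = 0x3CEA5F

0x3CEA5F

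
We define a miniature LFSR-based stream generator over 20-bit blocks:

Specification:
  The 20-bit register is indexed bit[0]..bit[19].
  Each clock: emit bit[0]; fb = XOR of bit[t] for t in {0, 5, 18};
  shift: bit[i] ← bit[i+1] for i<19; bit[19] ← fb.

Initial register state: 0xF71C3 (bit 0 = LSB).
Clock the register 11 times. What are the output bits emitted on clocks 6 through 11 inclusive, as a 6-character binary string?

reg_0 = 0xF71C3
clock 1: out=1, reg = 0x7B8E1
clock 2: out=1, reg = 0xBDC70
clock 3: out=0, reg = 0xDEE38
clock 4: out=0, reg = 0x6F71C
clock 5: out=0, reg = 0xB7B8E
clock 6: out=0, reg = 0x5BDC7
clock 7: out=1, reg = 0x2DEE3
clock 8: out=1, reg = 0x16F71
clock 9: out=1, reg = 0x0B7B8
clock 10: out=0, reg = 0x85BDC
clock 11: out=0, reg = 0x42DEE

011100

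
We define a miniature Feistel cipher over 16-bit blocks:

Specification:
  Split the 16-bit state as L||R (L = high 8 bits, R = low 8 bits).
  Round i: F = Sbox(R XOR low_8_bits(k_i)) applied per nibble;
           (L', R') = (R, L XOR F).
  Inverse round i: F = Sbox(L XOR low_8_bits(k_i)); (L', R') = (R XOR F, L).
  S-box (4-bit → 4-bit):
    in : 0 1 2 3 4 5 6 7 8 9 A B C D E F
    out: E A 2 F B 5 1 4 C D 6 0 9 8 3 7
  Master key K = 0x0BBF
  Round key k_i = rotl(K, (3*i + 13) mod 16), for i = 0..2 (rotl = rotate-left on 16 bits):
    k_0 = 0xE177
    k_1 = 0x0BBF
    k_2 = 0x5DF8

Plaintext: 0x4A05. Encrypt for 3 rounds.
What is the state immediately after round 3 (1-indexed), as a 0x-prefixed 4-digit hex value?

0x0175

s_0 = plaintext = 0x4A05
s_1 = Round(s_0, k_0) = 0x0508
s_2 = Round(s_1, k_1) = 0x0801
s_3 = Round(s_2, k_2) = 0x0175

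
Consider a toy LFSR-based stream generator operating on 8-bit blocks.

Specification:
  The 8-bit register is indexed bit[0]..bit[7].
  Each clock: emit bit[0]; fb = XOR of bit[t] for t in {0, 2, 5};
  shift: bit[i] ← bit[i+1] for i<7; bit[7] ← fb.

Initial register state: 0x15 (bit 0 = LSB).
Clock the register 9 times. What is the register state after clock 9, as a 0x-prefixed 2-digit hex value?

reg_0 = 0x15
clock 1: out=1, reg = 0x0A
clock 2: out=0, reg = 0x05
clock 3: out=1, reg = 0x02
clock 4: out=0, reg = 0x01
clock 5: out=1, reg = 0x80
clock 6: out=0, reg = 0x40
clock 7: out=0, reg = 0x20
clock 8: out=0, reg = 0x90
clock 9: out=0, reg = 0x48

0x48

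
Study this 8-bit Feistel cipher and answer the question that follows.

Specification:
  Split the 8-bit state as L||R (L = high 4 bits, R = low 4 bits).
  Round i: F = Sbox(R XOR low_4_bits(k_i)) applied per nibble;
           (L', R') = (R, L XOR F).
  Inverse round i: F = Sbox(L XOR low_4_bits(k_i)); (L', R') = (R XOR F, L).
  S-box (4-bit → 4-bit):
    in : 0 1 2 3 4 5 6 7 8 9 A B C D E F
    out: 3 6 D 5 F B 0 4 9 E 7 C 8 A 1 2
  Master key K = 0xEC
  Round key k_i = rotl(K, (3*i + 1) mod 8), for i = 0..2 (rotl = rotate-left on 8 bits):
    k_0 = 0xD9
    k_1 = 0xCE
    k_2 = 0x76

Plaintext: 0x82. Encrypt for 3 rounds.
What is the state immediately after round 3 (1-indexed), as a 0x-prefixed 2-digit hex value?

0x51

s_0 = plaintext = 0x82
s_1 = Round(s_0, k_0) = 0x24
s_2 = Round(s_1, k_1) = 0x45
s_3 = Round(s_2, k_2) = 0x51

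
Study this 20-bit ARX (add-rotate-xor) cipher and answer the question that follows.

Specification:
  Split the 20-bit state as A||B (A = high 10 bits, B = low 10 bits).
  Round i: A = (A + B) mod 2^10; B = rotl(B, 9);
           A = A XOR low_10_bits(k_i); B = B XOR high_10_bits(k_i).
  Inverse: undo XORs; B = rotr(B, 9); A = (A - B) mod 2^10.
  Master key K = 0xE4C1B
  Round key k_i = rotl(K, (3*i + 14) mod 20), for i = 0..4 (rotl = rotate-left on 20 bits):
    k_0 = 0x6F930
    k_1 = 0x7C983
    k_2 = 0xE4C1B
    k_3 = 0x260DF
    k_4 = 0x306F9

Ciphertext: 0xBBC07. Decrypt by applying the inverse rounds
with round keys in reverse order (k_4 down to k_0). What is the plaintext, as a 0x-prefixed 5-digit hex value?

0xE716E

s_0 = ciphertext = 0xBBC07
s_1 = InvRound(s_0, k_4) = 0xA298C
s_2 = InvRound(s_1, k_3) = 0x0B628
s_3 = InvRound(s_2, k_2) = 0x30376
s_4 = InvRound(s_3, k_1) = 0x0E909
s_5 = InvRound(s_4, k_0) = 0xE716E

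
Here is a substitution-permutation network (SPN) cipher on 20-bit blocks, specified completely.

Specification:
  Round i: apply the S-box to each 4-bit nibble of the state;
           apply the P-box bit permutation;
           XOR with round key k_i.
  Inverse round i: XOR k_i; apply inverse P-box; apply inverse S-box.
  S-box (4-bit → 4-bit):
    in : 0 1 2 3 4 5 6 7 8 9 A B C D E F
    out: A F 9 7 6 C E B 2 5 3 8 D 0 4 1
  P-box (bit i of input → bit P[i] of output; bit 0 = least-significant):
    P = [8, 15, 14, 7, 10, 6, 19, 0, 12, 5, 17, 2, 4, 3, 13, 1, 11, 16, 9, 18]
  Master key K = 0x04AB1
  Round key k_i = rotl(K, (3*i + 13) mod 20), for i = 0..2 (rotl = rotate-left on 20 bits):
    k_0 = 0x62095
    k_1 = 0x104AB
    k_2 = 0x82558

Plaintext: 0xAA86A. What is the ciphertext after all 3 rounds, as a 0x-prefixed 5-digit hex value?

0x4C01A

s_0 = plaintext = 0xAA86A
s_1 = Round(s_0, k_0) = 0xFA9EC
s_2 = Round(s_1, k_1) = 0xB5D33
s_3 = Round(s_2, k_2) = 0x4C01A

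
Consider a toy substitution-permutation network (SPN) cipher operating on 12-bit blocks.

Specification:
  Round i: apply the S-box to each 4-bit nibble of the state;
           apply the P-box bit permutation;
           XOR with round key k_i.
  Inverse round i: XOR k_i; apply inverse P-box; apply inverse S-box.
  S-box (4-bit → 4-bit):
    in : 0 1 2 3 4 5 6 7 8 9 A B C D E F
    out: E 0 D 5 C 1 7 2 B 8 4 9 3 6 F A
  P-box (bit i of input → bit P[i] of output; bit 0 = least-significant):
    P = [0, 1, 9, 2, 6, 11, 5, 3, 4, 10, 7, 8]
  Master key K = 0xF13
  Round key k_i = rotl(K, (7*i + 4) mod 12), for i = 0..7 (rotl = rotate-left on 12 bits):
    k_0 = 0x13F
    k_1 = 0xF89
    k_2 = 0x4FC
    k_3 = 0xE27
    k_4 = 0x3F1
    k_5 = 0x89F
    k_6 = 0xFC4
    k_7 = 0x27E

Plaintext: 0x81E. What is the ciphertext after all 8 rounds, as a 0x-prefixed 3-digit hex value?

0x514

s_0 = plaintext = 0x81E
s_1 = Round(s_0, k_0) = 0x628
s_2 = Round(s_1, k_1) = 0xB76
s_3 = Round(s_2, k_2) = 0xFEF
s_4 = Round(s_3, k_3) = 0x349
s_5 = Round(s_4, k_4) = 0x34D
s_6 = Round(s_5, k_5) = 0xA25
s_7 = Round(s_6, k_6) = 0xF2D
s_8 = Round(s_7, k_7) = 0x514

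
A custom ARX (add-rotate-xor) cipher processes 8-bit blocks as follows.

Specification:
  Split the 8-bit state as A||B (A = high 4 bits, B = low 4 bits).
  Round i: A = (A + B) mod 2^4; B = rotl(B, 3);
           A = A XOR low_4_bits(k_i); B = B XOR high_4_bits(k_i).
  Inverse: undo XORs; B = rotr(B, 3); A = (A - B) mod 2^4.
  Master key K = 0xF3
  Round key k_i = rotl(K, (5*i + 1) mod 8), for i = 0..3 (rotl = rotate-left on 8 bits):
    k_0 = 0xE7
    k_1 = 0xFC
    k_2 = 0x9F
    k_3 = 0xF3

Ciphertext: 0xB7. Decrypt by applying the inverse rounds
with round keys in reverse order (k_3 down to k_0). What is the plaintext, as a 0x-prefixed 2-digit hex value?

0x36

s_0 = ciphertext = 0xB7
s_1 = InvRound(s_0, k_3) = 0x71
s_2 = InvRound(s_1, k_2) = 0x71
s_3 = InvRound(s_2, k_1) = 0xED
s_4 = InvRound(s_3, k_0) = 0x36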